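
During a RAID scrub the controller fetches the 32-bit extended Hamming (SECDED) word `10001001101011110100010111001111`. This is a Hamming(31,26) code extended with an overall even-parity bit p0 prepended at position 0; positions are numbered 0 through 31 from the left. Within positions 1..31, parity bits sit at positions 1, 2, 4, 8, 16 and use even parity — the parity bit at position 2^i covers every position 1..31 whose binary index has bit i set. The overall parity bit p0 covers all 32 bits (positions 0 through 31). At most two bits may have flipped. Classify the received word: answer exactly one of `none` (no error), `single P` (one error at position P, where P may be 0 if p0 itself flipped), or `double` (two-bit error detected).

s1: b1⊕b3⊕b5⊕b7⊕b9⊕b11⊕b13⊕b15⊕b17⊕b19⊕b21⊕b23⊕b25⊕b27⊕b29⊕b31 = 0⊕0⊕0⊕1⊕0⊕0⊕1⊕1⊕1⊕0⊕1⊕1⊕1⊕0⊕1⊕1 = 1
s2: b2⊕b3⊕b6⊕b7⊕b10⊕b11⊕b14⊕b15⊕b18⊕b19⊕b22⊕b23⊕b26⊕b27⊕b30⊕b31 = 0⊕0⊕0⊕1⊕1⊕0⊕1⊕1⊕0⊕0⊕0⊕1⊕0⊕0⊕1⊕1 = 1
s4: b4⊕b5⊕b6⊕b7⊕b12⊕b13⊕b14⊕b15⊕b20⊕b21⊕b22⊕b23⊕b28⊕b29⊕b30⊕b31 = 1⊕0⊕0⊕1⊕1⊕1⊕1⊕1⊕0⊕1⊕0⊕1⊕1⊕1⊕1⊕1 = 0
s8: b8⊕b9⊕b10⊕b11⊕b12⊕b13⊕b14⊕b15⊕b24⊕b25⊕b26⊕b27⊕b28⊕b29⊕b30⊕b31 = 1⊕0⊕1⊕0⊕1⊕1⊕1⊕1⊕1⊕1⊕0⊕0⊕1⊕1⊕1⊕1 = 0
s16: b16⊕b17⊕b18⊕b19⊕b20⊕b21⊕b22⊕b23⊕b24⊕b25⊕b26⊕b27⊕b28⊕b29⊕b30⊕b31 = 0⊕1⊕0⊕0⊕0⊕1⊕0⊕1⊕1⊕1⊕0⊕0⊕1⊕1⊕1⊕1 = 1
Syndrome (s16...s1) = 10011 → position 19.
Overall parity (XOR of all 32 bits, including p0): 1⊕0⊕0⊕0⊕1⊕0⊕0⊕1⊕1⊕0⊕1⊕0⊕1⊕1⊕1⊕1⊕0⊕1⊕0⊕0⊕0⊕1⊕0⊕1⊕1⊕1⊕0⊕0⊕1⊕1⊕1⊕1 = 0
Overall=0, syndrome position=19 → double-bit error detected (uncorrectable).

double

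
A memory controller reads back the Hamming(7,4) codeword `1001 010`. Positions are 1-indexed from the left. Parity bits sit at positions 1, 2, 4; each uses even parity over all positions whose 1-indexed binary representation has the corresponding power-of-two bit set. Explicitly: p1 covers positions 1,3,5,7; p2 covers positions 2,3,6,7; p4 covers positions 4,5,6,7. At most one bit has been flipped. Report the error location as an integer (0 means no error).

3

s1: b1⊕b3⊕b5⊕b7 = 1⊕0⊕0⊕0 = 1
s2: b2⊕b3⊕b6⊕b7 = 0⊕0⊕1⊕0 = 1
s4: b4⊕b5⊕b6⊕b7 = 1⊕0⊕1⊕0 = 0
Syndrome (s4...s1) = 011 → position 3.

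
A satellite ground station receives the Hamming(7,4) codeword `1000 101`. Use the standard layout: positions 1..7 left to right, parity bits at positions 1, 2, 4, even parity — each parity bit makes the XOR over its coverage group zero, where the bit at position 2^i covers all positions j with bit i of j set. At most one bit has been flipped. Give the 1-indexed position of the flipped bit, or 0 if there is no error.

s1: b1⊕b3⊕b5⊕b7 = 1⊕0⊕1⊕1 = 1
s2: b2⊕b3⊕b6⊕b7 = 0⊕0⊕0⊕1 = 1
s4: b4⊕b5⊕b6⊕b7 = 0⊕1⊕0⊕1 = 0
Syndrome (s4...s1) = 011 → position 3.

3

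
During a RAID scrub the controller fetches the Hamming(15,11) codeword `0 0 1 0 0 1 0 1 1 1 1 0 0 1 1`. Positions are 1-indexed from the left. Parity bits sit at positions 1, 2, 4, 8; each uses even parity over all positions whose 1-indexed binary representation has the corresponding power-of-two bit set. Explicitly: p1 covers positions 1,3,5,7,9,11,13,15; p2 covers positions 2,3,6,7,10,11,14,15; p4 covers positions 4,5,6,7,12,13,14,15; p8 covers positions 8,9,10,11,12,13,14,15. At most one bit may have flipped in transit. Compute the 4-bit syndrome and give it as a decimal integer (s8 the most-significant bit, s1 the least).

s1: b1⊕b3⊕b5⊕b7⊕b9⊕b11⊕b13⊕b15 = 0⊕1⊕0⊕0⊕1⊕1⊕0⊕1 = 0
s2: b2⊕b3⊕b6⊕b7⊕b10⊕b11⊕b14⊕b15 = 0⊕1⊕1⊕0⊕1⊕1⊕1⊕1 = 0
s4: b4⊕b5⊕b6⊕b7⊕b12⊕b13⊕b14⊕b15 = 0⊕0⊕1⊕0⊕0⊕0⊕1⊕1 = 1
s8: b8⊕b9⊕b10⊕b11⊕b12⊕b13⊕b14⊕b15 = 1⊕1⊕1⊕1⊕0⊕0⊕1⊕1 = 0
Syndrome (s8...s1) = 0100 → position 4.

4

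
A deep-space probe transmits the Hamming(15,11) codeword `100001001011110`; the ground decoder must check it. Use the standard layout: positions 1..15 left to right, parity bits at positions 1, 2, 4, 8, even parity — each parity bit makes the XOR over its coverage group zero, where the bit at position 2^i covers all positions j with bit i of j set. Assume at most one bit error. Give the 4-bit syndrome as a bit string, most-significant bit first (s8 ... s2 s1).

s1: b1⊕b3⊕b5⊕b7⊕b9⊕b11⊕b13⊕b15 = 1⊕0⊕0⊕0⊕1⊕1⊕1⊕0 = 0
s2: b2⊕b3⊕b6⊕b7⊕b10⊕b11⊕b14⊕b15 = 0⊕0⊕1⊕0⊕0⊕1⊕1⊕0 = 1
s4: b4⊕b5⊕b6⊕b7⊕b12⊕b13⊕b14⊕b15 = 0⊕0⊕1⊕0⊕1⊕1⊕1⊕0 = 0
s8: b8⊕b9⊕b10⊕b11⊕b12⊕b13⊕b14⊕b15 = 0⊕1⊕0⊕1⊕1⊕1⊕1⊕0 = 1
Syndrome (s8...s1) = 1010 → position 10.

1010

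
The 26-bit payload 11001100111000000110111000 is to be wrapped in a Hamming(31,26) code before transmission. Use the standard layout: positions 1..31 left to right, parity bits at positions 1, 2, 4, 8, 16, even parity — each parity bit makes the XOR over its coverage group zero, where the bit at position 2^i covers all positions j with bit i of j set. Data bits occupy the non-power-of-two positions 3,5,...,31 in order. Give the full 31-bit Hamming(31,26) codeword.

1110100111001111000000110111000

Place data bits at non-power-of-two positions: b3=1, b5=1, b6=0, b7=0, b9=1, b10=1, b11=0, b12=0, b13=1, b14=1, b15=1, b17=0, b18=0, b19=0, b20=0, b21=0, b22=0, b23=1, b24=1, b25=0, b26=1, b27=1, b28=1, b29=0, b30=0, b31=0.
p1 = XOR of data positions {3,5,7,9,11,13,15,17,19,21,23,25,27,29,31} = 1⊕1⊕0⊕1⊕0⊕1⊕1⊕0⊕0⊕0⊕1⊕0⊕1⊕0⊕0 = 1
p2 = XOR of data positions {3,6,7,10,11,14,15,18,19,22,23,26,27,30,31} = 1⊕0⊕0⊕1⊕0⊕1⊕1⊕0⊕0⊕0⊕1⊕1⊕1⊕0⊕0 = 1
p4 = XOR of data positions {5,6,7,12,13,14,15,20,21,22,23,28,29,30,31} = 1⊕0⊕0⊕0⊕1⊕1⊕1⊕0⊕0⊕0⊕1⊕1⊕0⊕0⊕0 = 0
p8 = XOR of data positions {9,10,11,12,13,14,15,24,25,26,27,28,29,30,31} = 1⊕1⊕0⊕0⊕1⊕1⊕1⊕1⊕0⊕1⊕1⊕1⊕0⊕0⊕0 = 1
p16 = XOR of data positions {17,18,19,20,21,22,23,24,25,26,27,28,29,30,31} = 0⊕0⊕0⊕0⊕0⊕0⊕1⊕1⊕0⊕1⊕1⊕1⊕0⊕0⊕0 = 1
Codeword b1..b31 = 1110100111001111000000110111000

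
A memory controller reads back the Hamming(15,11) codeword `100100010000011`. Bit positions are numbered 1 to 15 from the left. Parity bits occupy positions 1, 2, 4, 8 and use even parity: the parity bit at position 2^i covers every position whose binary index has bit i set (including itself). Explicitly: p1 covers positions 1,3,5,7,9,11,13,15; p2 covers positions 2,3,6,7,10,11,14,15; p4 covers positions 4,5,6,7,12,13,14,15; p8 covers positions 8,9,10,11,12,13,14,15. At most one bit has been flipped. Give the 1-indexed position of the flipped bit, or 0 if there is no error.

s1: b1⊕b3⊕b5⊕b7⊕b9⊕b11⊕b13⊕b15 = 1⊕0⊕0⊕0⊕0⊕0⊕0⊕1 = 0
s2: b2⊕b3⊕b6⊕b7⊕b10⊕b11⊕b14⊕b15 = 0⊕0⊕0⊕0⊕0⊕0⊕1⊕1 = 0
s4: b4⊕b5⊕b6⊕b7⊕b12⊕b13⊕b14⊕b15 = 1⊕0⊕0⊕0⊕0⊕0⊕1⊕1 = 1
s8: b8⊕b9⊕b10⊕b11⊕b12⊕b13⊕b14⊕b15 = 1⊕0⊕0⊕0⊕0⊕0⊕1⊕1 = 1
Syndrome (s8...s1) = 1100 → position 12.

12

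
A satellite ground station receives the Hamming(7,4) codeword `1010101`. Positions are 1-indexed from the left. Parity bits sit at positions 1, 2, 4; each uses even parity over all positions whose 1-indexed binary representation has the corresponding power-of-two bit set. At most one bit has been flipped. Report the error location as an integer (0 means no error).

0

s1: b1⊕b3⊕b5⊕b7 = 1⊕1⊕1⊕1 = 0
s2: b2⊕b3⊕b6⊕b7 = 0⊕1⊕0⊕1 = 0
s4: b4⊕b5⊕b6⊕b7 = 0⊕1⊕0⊕1 = 0
Syndrome (s4...s1) = 000 → position 0 (no error).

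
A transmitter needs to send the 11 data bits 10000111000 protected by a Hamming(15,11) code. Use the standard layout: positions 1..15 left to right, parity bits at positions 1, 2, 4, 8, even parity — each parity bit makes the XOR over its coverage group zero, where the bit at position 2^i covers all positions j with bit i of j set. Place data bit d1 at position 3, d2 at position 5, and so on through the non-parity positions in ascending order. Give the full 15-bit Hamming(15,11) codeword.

011100010111000

Place data bits at non-power-of-two positions: b3=1, b5=0, b6=0, b7=0, b9=0, b10=1, b11=1, b12=1, b13=0, b14=0, b15=0.
p1 = XOR of data positions {3,5,7,9,11,13,15} = 1⊕0⊕0⊕0⊕1⊕0⊕0 = 0
p2 = XOR of data positions {3,6,7,10,11,14,15} = 1⊕0⊕0⊕1⊕1⊕0⊕0 = 1
p4 = XOR of data positions {5,6,7,12,13,14,15} = 0⊕0⊕0⊕1⊕0⊕0⊕0 = 1
p8 = XOR of data positions {9,10,11,12,13,14,15} = 0⊕1⊕1⊕1⊕0⊕0⊕0 = 1
Codeword b1..b15 = 011100010111000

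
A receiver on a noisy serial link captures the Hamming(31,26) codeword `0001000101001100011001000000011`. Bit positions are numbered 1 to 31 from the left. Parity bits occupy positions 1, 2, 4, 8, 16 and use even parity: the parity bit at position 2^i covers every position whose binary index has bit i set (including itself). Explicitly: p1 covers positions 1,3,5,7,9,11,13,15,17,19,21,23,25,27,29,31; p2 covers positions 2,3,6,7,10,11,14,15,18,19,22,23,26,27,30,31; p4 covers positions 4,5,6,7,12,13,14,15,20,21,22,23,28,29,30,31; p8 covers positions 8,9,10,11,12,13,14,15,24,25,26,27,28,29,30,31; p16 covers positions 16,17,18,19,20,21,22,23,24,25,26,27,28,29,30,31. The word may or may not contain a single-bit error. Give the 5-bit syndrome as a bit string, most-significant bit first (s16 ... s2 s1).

s1: b1⊕b3⊕b5⊕b7⊕b9⊕b11⊕b13⊕b15⊕b17⊕b19⊕b21⊕b23⊕b25⊕b27⊕b29⊕b31 = 0⊕0⊕0⊕0⊕0⊕0⊕1⊕0⊕0⊕1⊕0⊕0⊕0⊕0⊕0⊕1 = 1
s2: b2⊕b3⊕b6⊕b7⊕b10⊕b11⊕b14⊕b15⊕b18⊕b19⊕b22⊕b23⊕b26⊕b27⊕b30⊕b31 = 0⊕0⊕0⊕0⊕1⊕0⊕1⊕0⊕1⊕1⊕1⊕0⊕0⊕0⊕1⊕1 = 1
s4: b4⊕b5⊕b6⊕b7⊕b12⊕b13⊕b14⊕b15⊕b20⊕b21⊕b22⊕b23⊕b28⊕b29⊕b30⊕b31 = 1⊕0⊕0⊕0⊕0⊕1⊕1⊕0⊕0⊕0⊕1⊕0⊕0⊕0⊕1⊕1 = 0
s8: b8⊕b9⊕b10⊕b11⊕b12⊕b13⊕b14⊕b15⊕b24⊕b25⊕b26⊕b27⊕b28⊕b29⊕b30⊕b31 = 1⊕0⊕1⊕0⊕0⊕1⊕1⊕0⊕0⊕0⊕0⊕0⊕0⊕0⊕1⊕1 = 0
s16: b16⊕b17⊕b18⊕b19⊕b20⊕b21⊕b22⊕b23⊕b24⊕b25⊕b26⊕b27⊕b28⊕b29⊕b30⊕b31 = 0⊕0⊕1⊕1⊕0⊕0⊕1⊕0⊕0⊕0⊕0⊕0⊕0⊕0⊕1⊕1 = 1
Syndrome (s16...s1) = 10011 → position 19.

10011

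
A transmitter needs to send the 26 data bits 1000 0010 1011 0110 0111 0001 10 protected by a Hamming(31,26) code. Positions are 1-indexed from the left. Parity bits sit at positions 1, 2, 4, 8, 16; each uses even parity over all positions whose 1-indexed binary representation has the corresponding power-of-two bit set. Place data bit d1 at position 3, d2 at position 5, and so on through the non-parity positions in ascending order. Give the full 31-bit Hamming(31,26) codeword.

1010000100101010101100111000110

Place data bits at non-power-of-two positions: b3=1, b5=0, b6=0, b7=0, b9=0, b10=0, b11=1, b12=0, b13=1, b14=0, b15=1, b17=1, b18=0, b19=1, b20=1, b21=0, b22=0, b23=1, b24=1, b25=1, b26=0, b27=0, b28=0, b29=1, b30=1, b31=0.
p1 = XOR of data positions {3,5,7,9,11,13,15,17,19,21,23,25,27,29,31} = 1⊕0⊕0⊕0⊕1⊕1⊕1⊕1⊕1⊕0⊕1⊕1⊕0⊕1⊕0 = 1
p2 = XOR of data positions {3,6,7,10,11,14,15,18,19,22,23,26,27,30,31} = 1⊕0⊕0⊕0⊕1⊕0⊕1⊕0⊕1⊕0⊕1⊕0⊕0⊕1⊕0 = 0
p4 = XOR of data positions {5,6,7,12,13,14,15,20,21,22,23,28,29,30,31} = 0⊕0⊕0⊕0⊕1⊕0⊕1⊕1⊕0⊕0⊕1⊕0⊕1⊕1⊕0 = 0
p8 = XOR of data positions {9,10,11,12,13,14,15,24,25,26,27,28,29,30,31} = 0⊕0⊕1⊕0⊕1⊕0⊕1⊕1⊕1⊕0⊕0⊕0⊕1⊕1⊕0 = 1
p16 = XOR of data positions {17,18,19,20,21,22,23,24,25,26,27,28,29,30,31} = 1⊕0⊕1⊕1⊕0⊕0⊕1⊕1⊕1⊕0⊕0⊕0⊕1⊕1⊕0 = 0
Codeword b1..b31 = 1010000100101010101100111000110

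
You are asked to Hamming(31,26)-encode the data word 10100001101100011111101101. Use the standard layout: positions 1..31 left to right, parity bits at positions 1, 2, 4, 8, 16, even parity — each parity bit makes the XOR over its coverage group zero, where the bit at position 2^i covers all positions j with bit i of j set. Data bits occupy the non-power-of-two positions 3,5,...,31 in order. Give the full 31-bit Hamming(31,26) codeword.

Place data bits at non-power-of-two positions: b3=1, b5=0, b6=1, b7=0, b9=0, b10=0, b11=0, b12=1, b13=1, b14=0, b15=1, b17=1, b18=0, b19=0, b20=0, b21=1, b22=1, b23=1, b24=1, b25=1, b26=1, b27=0, b28=1, b29=1, b30=0, b31=1.
p1 = XOR of data positions {3,5,7,9,11,13,15,17,19,21,23,25,27,29,31} = 1⊕0⊕0⊕0⊕0⊕1⊕1⊕1⊕0⊕1⊕1⊕1⊕0⊕1⊕1 = 1
p2 = XOR of data positions {3,6,7,10,11,14,15,18,19,22,23,26,27,30,31} = 1⊕1⊕0⊕0⊕0⊕0⊕1⊕0⊕0⊕1⊕1⊕1⊕0⊕0⊕1 = 1
p4 = XOR of data positions {5,6,7,12,13,14,15,20,21,22,23,28,29,30,31} = 0⊕1⊕0⊕1⊕1⊕0⊕1⊕0⊕1⊕1⊕1⊕1⊕1⊕0⊕1 = 0
p8 = XOR of data positions {9,10,11,12,13,14,15,24,25,26,27,28,29,30,31} = 0⊕0⊕0⊕1⊕1⊕0⊕1⊕1⊕1⊕1⊕0⊕1⊕1⊕0⊕1 = 1
p16 = XOR of data positions {17,18,19,20,21,22,23,24,25,26,27,28,29,30,31} = 1⊕0⊕0⊕0⊕1⊕1⊕1⊕1⊕1⊕1⊕0⊕1⊕1⊕0⊕1 = 0
Codeword b1..b31 = 1110010100011010100011111101101

1110010100011010100011111101101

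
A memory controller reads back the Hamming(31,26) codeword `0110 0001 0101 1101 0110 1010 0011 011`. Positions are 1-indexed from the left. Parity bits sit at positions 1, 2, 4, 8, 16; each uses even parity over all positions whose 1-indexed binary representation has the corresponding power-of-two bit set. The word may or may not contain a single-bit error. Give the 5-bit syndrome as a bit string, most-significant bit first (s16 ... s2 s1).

s1: b1⊕b3⊕b5⊕b7⊕b9⊕b11⊕b13⊕b15⊕b17⊕b19⊕b21⊕b23⊕b25⊕b27⊕b29⊕b31 = 0⊕1⊕0⊕0⊕0⊕0⊕1⊕0⊕0⊕1⊕1⊕1⊕0⊕1⊕0⊕1 = 1
s2: b2⊕b3⊕b6⊕b7⊕b10⊕b11⊕b14⊕b15⊕b18⊕b19⊕b22⊕b23⊕b26⊕b27⊕b30⊕b31 = 1⊕1⊕0⊕0⊕1⊕0⊕1⊕0⊕1⊕1⊕0⊕1⊕0⊕1⊕1⊕1 = 0
s4: b4⊕b5⊕b6⊕b7⊕b12⊕b13⊕b14⊕b15⊕b20⊕b21⊕b22⊕b23⊕b28⊕b29⊕b30⊕b31 = 0⊕0⊕0⊕0⊕1⊕1⊕1⊕0⊕0⊕1⊕0⊕1⊕1⊕0⊕1⊕1 = 0
s8: b8⊕b9⊕b10⊕b11⊕b12⊕b13⊕b14⊕b15⊕b24⊕b25⊕b26⊕b27⊕b28⊕b29⊕b30⊕b31 = 1⊕0⊕1⊕0⊕1⊕1⊕1⊕0⊕0⊕0⊕0⊕1⊕1⊕0⊕1⊕1 = 1
s16: b16⊕b17⊕b18⊕b19⊕b20⊕b21⊕b22⊕b23⊕b24⊕b25⊕b26⊕b27⊕b28⊕b29⊕b30⊕b31 = 1⊕0⊕1⊕1⊕0⊕1⊕0⊕1⊕0⊕0⊕0⊕1⊕1⊕0⊕1⊕1 = 1
Syndrome (s16...s1) = 11001 → position 25.

11001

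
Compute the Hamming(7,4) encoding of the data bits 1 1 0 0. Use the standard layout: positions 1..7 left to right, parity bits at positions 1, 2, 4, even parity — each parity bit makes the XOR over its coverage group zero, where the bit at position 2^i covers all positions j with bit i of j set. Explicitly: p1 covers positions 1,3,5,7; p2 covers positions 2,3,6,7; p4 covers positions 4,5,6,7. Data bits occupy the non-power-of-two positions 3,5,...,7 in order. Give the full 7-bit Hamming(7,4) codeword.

Place data bits at non-power-of-two positions: b3=1, b5=1, b6=0, b7=0.
p1 = XOR of data positions {3,5,7} = 1⊕1⊕0 = 0
p2 = XOR of data positions {3,6,7} = 1⊕0⊕0 = 1
p4 = XOR of data positions {5,6,7} = 1⊕0⊕0 = 1
Codeword b1..b7 = 0111100

0111100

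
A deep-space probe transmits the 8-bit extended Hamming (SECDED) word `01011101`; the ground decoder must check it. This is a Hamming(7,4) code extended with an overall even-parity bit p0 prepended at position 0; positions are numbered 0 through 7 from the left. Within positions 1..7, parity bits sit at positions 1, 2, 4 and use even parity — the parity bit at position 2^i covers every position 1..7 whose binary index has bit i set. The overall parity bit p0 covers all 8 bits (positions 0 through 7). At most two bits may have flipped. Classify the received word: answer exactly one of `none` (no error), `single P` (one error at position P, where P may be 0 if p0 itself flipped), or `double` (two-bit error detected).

single 4

s1: b1⊕b3⊕b5⊕b7 = 1⊕1⊕1⊕1 = 0
s2: b2⊕b3⊕b6⊕b7 = 0⊕1⊕0⊕1 = 0
s4: b4⊕b5⊕b6⊕b7 = 1⊕1⊕0⊕1 = 1
Syndrome (s4...s1) = 100 → position 4.
Overall parity (XOR of all 8 bits, including p0): 0⊕1⊕0⊕1⊕1⊕1⊕0⊕1 = 1
Overall=1, syndrome position=4 → single-bit error at position 4.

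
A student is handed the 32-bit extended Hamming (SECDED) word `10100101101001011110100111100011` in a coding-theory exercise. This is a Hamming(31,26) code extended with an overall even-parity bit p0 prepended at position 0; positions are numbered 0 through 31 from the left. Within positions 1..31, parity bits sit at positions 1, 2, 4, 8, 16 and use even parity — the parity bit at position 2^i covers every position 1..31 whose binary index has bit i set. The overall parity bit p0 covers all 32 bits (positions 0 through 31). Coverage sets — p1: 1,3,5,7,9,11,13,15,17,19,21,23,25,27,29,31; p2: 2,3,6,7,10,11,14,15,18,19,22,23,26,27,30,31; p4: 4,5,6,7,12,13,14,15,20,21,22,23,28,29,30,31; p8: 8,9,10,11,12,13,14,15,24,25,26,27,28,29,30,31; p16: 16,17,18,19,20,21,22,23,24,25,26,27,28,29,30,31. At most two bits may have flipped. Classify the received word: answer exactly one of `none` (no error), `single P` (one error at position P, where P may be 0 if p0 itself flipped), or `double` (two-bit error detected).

s1: b1⊕b3⊕b5⊕b7⊕b9⊕b11⊕b13⊕b15⊕b17⊕b19⊕b21⊕b23⊕b25⊕b27⊕b29⊕b31 = 0⊕0⊕1⊕1⊕0⊕0⊕1⊕1⊕1⊕0⊕0⊕1⊕1⊕0⊕0⊕1 = 0
s2: b2⊕b3⊕b6⊕b7⊕b10⊕b11⊕b14⊕b15⊕b18⊕b19⊕b22⊕b23⊕b26⊕b27⊕b30⊕b31 = 1⊕0⊕0⊕1⊕1⊕0⊕0⊕1⊕1⊕0⊕0⊕1⊕1⊕0⊕1⊕1 = 1
s4: b4⊕b5⊕b6⊕b7⊕b12⊕b13⊕b14⊕b15⊕b20⊕b21⊕b22⊕b23⊕b28⊕b29⊕b30⊕b31 = 0⊕1⊕0⊕1⊕0⊕1⊕0⊕1⊕1⊕0⊕0⊕1⊕0⊕0⊕1⊕1 = 0
s8: b8⊕b9⊕b10⊕b11⊕b12⊕b13⊕b14⊕b15⊕b24⊕b25⊕b26⊕b27⊕b28⊕b29⊕b30⊕b31 = 1⊕0⊕1⊕0⊕0⊕1⊕0⊕1⊕1⊕1⊕1⊕0⊕0⊕0⊕1⊕1 = 1
s16: b16⊕b17⊕b18⊕b19⊕b20⊕b21⊕b22⊕b23⊕b24⊕b25⊕b26⊕b27⊕b28⊕b29⊕b30⊕b31 = 1⊕1⊕1⊕0⊕1⊕0⊕0⊕1⊕1⊕1⊕1⊕0⊕0⊕0⊕1⊕1 = 0
Syndrome (s16...s1) = 01010 → position 10.
Overall parity (XOR of all 32 bits, including p0): 1⊕0⊕1⊕0⊕0⊕1⊕0⊕1⊕1⊕0⊕1⊕0⊕0⊕1⊕0⊕1⊕1⊕1⊕1⊕0⊕1⊕0⊕0⊕1⊕1⊕1⊕1⊕0⊕0⊕0⊕1⊕1 = 0
Overall=0, syndrome position=10 → double-bit error detected (uncorrectable).

double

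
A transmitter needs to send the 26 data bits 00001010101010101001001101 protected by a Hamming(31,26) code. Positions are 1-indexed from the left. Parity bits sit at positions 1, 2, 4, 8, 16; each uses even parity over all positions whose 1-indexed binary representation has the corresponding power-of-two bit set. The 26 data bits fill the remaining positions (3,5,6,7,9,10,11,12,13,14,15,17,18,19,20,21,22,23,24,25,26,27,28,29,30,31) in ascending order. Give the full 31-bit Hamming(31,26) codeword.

1101000010101011010101001001101

Place data bits at non-power-of-two positions: b3=0, b5=0, b6=0, b7=0, b9=1, b10=0, b11=1, b12=0, b13=1, b14=0, b15=1, b17=0, b18=1, b19=0, b20=1, b21=0, b22=1, b23=0, b24=0, b25=1, b26=0, b27=0, b28=1, b29=1, b30=0, b31=1.
p1 = XOR of data positions {3,5,7,9,11,13,15,17,19,21,23,25,27,29,31} = 0⊕0⊕0⊕1⊕1⊕1⊕1⊕0⊕0⊕0⊕0⊕1⊕0⊕1⊕1 = 1
p2 = XOR of data positions {3,6,7,10,11,14,15,18,19,22,23,26,27,30,31} = 0⊕0⊕0⊕0⊕1⊕0⊕1⊕1⊕0⊕1⊕0⊕0⊕0⊕0⊕1 = 1
p4 = XOR of data positions {5,6,7,12,13,14,15,20,21,22,23,28,29,30,31} = 0⊕0⊕0⊕0⊕1⊕0⊕1⊕1⊕0⊕1⊕0⊕1⊕1⊕0⊕1 = 1
p8 = XOR of data positions {9,10,11,12,13,14,15,24,25,26,27,28,29,30,31} = 1⊕0⊕1⊕0⊕1⊕0⊕1⊕0⊕1⊕0⊕0⊕1⊕1⊕0⊕1 = 0
p16 = XOR of data positions {17,18,19,20,21,22,23,24,25,26,27,28,29,30,31} = 0⊕1⊕0⊕1⊕0⊕1⊕0⊕0⊕1⊕0⊕0⊕1⊕1⊕0⊕1 = 1
Codeword b1..b31 = 1101000010101011010101001001101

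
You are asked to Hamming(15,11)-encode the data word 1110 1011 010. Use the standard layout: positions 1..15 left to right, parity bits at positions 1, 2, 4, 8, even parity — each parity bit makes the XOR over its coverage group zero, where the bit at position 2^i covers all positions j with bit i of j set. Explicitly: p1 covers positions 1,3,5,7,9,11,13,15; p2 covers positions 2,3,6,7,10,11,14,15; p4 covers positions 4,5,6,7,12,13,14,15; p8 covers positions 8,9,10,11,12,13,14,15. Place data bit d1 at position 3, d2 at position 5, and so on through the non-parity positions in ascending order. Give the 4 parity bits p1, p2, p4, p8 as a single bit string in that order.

0000

Place data bits at non-power-of-two positions: b3=1, b5=1, b6=1, b7=0, b9=1, b10=0, b11=1, b12=1, b13=0, b14=1, b15=0.
p1 = XOR of data positions {3,5,7,9,11,13,15} = 1⊕1⊕0⊕1⊕1⊕0⊕0 = 0
p2 = XOR of data positions {3,6,7,10,11,14,15} = 1⊕1⊕0⊕0⊕1⊕1⊕0 = 0
p4 = XOR of data positions {5,6,7,12,13,14,15} = 1⊕1⊕0⊕1⊕0⊕1⊕0 = 0
p8 = XOR of data positions {9,10,11,12,13,14,15} = 1⊕0⊕1⊕1⊕0⊕1⊕0 = 0
Parity bits p1,p2,p4,p8 = 0000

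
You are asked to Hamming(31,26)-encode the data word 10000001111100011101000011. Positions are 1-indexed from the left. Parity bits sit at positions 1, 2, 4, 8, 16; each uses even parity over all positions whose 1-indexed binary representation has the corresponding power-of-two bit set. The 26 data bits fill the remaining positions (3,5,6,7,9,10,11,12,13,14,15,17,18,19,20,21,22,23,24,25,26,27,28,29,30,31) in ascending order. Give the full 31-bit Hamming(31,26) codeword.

Place data bits at non-power-of-two positions: b3=1, b5=0, b6=0, b7=0, b9=0, b10=0, b11=0, b12=1, b13=1, b14=1, b15=1, b17=1, b18=0, b19=0, b20=0, b21=1, b22=1, b23=1, b24=0, b25=1, b26=0, b27=0, b28=0, b29=0, b30=1, b31=1.
p1 = XOR of data positions {3,5,7,9,11,13,15,17,19,21,23,25,27,29,31} = 1⊕0⊕0⊕0⊕0⊕1⊕1⊕1⊕0⊕1⊕1⊕1⊕0⊕0⊕1 = 0
p2 = XOR of data positions {3,6,7,10,11,14,15,18,19,22,23,26,27,30,31} = 1⊕0⊕0⊕0⊕0⊕1⊕1⊕0⊕0⊕1⊕1⊕0⊕0⊕1⊕1 = 1
p4 = XOR of data positions {5,6,7,12,13,14,15,20,21,22,23,28,29,30,31} = 0⊕0⊕0⊕1⊕1⊕1⊕1⊕0⊕1⊕1⊕1⊕0⊕0⊕1⊕1 = 1
p8 = XOR of data positions {9,10,11,12,13,14,15,24,25,26,27,28,29,30,31} = 0⊕0⊕0⊕1⊕1⊕1⊕1⊕0⊕1⊕0⊕0⊕0⊕0⊕1⊕1 = 1
p16 = XOR of data positions {17,18,19,20,21,22,23,24,25,26,27,28,29,30,31} = 1⊕0⊕0⊕0⊕1⊕1⊕1⊕0⊕1⊕0⊕0⊕0⊕0⊕1⊕1 = 1
Codeword b1..b31 = 0111000100011111100011101000011

0111000100011111100011101000011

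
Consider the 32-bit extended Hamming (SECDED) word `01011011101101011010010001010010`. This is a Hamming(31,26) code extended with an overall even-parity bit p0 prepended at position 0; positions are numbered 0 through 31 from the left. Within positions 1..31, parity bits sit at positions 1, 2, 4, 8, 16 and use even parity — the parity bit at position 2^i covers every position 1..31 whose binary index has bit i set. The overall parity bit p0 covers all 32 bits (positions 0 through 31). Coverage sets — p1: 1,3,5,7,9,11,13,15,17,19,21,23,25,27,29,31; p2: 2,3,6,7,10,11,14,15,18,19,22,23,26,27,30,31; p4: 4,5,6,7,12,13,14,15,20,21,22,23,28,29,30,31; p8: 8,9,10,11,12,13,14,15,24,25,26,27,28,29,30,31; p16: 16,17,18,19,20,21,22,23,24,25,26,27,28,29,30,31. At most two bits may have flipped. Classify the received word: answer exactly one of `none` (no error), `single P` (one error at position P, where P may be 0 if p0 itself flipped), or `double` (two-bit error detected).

s1: b1⊕b3⊕b5⊕b7⊕b9⊕b11⊕b13⊕b15⊕b17⊕b19⊕b21⊕b23⊕b25⊕b27⊕b29⊕b31 = 1⊕1⊕0⊕1⊕0⊕1⊕1⊕1⊕0⊕0⊕1⊕0⊕1⊕1⊕0⊕0 = 1
s2: b2⊕b3⊕b6⊕b7⊕b10⊕b11⊕b14⊕b15⊕b18⊕b19⊕b22⊕b23⊕b26⊕b27⊕b30⊕b31 = 0⊕1⊕1⊕1⊕1⊕1⊕0⊕1⊕1⊕0⊕0⊕0⊕0⊕1⊕1⊕0 = 1
s4: b4⊕b5⊕b6⊕b7⊕b12⊕b13⊕b14⊕b15⊕b20⊕b21⊕b22⊕b23⊕b28⊕b29⊕b30⊕b31 = 1⊕0⊕1⊕1⊕0⊕1⊕0⊕1⊕0⊕1⊕0⊕0⊕0⊕0⊕1⊕0 = 1
s8: b8⊕b9⊕b10⊕b11⊕b12⊕b13⊕b14⊕b15⊕b24⊕b25⊕b26⊕b27⊕b28⊕b29⊕b30⊕b31 = 1⊕0⊕1⊕1⊕0⊕1⊕0⊕1⊕0⊕1⊕0⊕1⊕0⊕0⊕1⊕0 = 0
s16: b16⊕b17⊕b18⊕b19⊕b20⊕b21⊕b22⊕b23⊕b24⊕b25⊕b26⊕b27⊕b28⊕b29⊕b30⊕b31 = 1⊕0⊕1⊕0⊕0⊕1⊕0⊕0⊕0⊕1⊕0⊕1⊕0⊕0⊕1⊕0 = 0
Syndrome (s16...s1) = 00111 → position 7.
Overall parity (XOR of all 32 bits, including p0): 0⊕1⊕0⊕1⊕1⊕0⊕1⊕1⊕1⊕0⊕1⊕1⊕0⊕1⊕0⊕1⊕1⊕0⊕1⊕0⊕0⊕1⊕0⊕0⊕0⊕1⊕0⊕1⊕0⊕0⊕1⊕0 = 0
Overall=0, syndrome position=7 → double-bit error detected (uncorrectable).

double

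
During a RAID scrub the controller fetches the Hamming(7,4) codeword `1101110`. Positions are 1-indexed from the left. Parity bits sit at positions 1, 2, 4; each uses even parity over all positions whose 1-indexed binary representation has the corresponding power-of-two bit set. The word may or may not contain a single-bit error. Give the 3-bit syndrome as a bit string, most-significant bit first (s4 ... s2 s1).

s1: b1⊕b3⊕b5⊕b7 = 1⊕0⊕1⊕0 = 0
s2: b2⊕b3⊕b6⊕b7 = 1⊕0⊕1⊕0 = 0
s4: b4⊕b5⊕b6⊕b7 = 1⊕1⊕1⊕0 = 1
Syndrome (s4...s1) = 100 → position 4.

100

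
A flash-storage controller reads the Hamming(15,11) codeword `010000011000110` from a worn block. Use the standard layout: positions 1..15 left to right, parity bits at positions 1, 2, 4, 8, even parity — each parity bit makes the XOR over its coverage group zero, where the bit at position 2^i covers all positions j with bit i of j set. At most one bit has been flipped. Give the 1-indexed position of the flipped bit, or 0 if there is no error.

0

s1: b1⊕b3⊕b5⊕b7⊕b9⊕b11⊕b13⊕b15 = 0⊕0⊕0⊕0⊕1⊕0⊕1⊕0 = 0
s2: b2⊕b3⊕b6⊕b7⊕b10⊕b11⊕b14⊕b15 = 1⊕0⊕0⊕0⊕0⊕0⊕1⊕0 = 0
s4: b4⊕b5⊕b6⊕b7⊕b12⊕b13⊕b14⊕b15 = 0⊕0⊕0⊕0⊕0⊕1⊕1⊕0 = 0
s8: b8⊕b9⊕b10⊕b11⊕b12⊕b13⊕b14⊕b15 = 1⊕1⊕0⊕0⊕0⊕1⊕1⊕0 = 0
Syndrome (s8...s1) = 0000 → position 0 (no error).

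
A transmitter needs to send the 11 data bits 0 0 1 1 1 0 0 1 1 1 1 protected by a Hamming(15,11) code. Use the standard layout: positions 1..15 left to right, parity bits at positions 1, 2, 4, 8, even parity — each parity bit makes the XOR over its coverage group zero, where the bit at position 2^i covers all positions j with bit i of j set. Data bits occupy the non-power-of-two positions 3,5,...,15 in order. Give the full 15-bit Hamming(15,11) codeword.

Place data bits at non-power-of-two positions: b3=0, b5=0, b6=1, b7=1, b9=1, b10=0, b11=0, b12=1, b13=1, b14=1, b15=1.
p1 = XOR of data positions {3,5,7,9,11,13,15} = 0⊕0⊕1⊕1⊕0⊕1⊕1 = 0
p2 = XOR of data positions {3,6,7,10,11,14,15} = 0⊕1⊕1⊕0⊕0⊕1⊕1 = 0
p4 = XOR of data positions {5,6,7,12,13,14,15} = 0⊕1⊕1⊕1⊕1⊕1⊕1 = 0
p8 = XOR of data positions {9,10,11,12,13,14,15} = 1⊕0⊕0⊕1⊕1⊕1⊕1 = 1
Codeword b1..b15 = 000001111001111

000001111001111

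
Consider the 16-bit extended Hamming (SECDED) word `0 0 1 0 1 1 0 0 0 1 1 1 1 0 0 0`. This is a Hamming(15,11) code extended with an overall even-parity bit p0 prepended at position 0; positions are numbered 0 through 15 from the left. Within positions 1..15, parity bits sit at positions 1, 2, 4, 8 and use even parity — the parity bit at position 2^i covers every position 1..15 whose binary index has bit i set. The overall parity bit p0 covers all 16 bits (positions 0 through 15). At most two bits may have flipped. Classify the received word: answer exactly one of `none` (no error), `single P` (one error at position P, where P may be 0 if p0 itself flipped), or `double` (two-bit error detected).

s1: b1⊕b3⊕b5⊕b7⊕b9⊕b11⊕b13⊕b15 = 0⊕0⊕1⊕0⊕1⊕1⊕0⊕0 = 1
s2: b2⊕b3⊕b6⊕b7⊕b10⊕b11⊕b14⊕b15 = 1⊕0⊕0⊕0⊕1⊕1⊕0⊕0 = 1
s4: b4⊕b5⊕b6⊕b7⊕b12⊕b13⊕b14⊕b15 = 1⊕1⊕0⊕0⊕1⊕0⊕0⊕0 = 1
s8: b8⊕b9⊕b10⊕b11⊕b12⊕b13⊕b14⊕b15 = 0⊕1⊕1⊕1⊕1⊕0⊕0⊕0 = 0
Syndrome (s8...s1) = 0111 → position 7.
Overall parity (XOR of all 16 bits, including p0): 0⊕0⊕1⊕0⊕1⊕1⊕0⊕0⊕0⊕1⊕1⊕1⊕1⊕0⊕0⊕0 = 1
Overall=1, syndrome position=7 → single-bit error at position 7.

single 7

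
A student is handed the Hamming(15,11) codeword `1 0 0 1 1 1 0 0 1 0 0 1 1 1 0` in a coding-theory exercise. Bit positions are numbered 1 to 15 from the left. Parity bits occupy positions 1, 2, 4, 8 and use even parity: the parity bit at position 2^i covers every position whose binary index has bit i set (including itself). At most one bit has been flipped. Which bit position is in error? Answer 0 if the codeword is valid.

s1: b1⊕b3⊕b5⊕b7⊕b9⊕b11⊕b13⊕b15 = 1⊕0⊕1⊕0⊕1⊕0⊕1⊕0 = 0
s2: b2⊕b3⊕b6⊕b7⊕b10⊕b11⊕b14⊕b15 = 0⊕0⊕1⊕0⊕0⊕0⊕1⊕0 = 0
s4: b4⊕b5⊕b6⊕b7⊕b12⊕b13⊕b14⊕b15 = 1⊕1⊕1⊕0⊕1⊕1⊕1⊕0 = 0
s8: b8⊕b9⊕b10⊕b11⊕b12⊕b13⊕b14⊕b15 = 0⊕1⊕0⊕0⊕1⊕1⊕1⊕0 = 0
Syndrome (s8...s1) = 0000 → position 0 (no error).

0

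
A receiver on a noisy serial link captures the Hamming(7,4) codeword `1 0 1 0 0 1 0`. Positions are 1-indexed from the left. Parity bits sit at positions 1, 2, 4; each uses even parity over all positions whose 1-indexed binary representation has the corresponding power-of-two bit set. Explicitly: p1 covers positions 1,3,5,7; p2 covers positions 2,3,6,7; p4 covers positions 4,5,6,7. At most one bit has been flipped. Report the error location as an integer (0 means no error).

s1: b1⊕b3⊕b5⊕b7 = 1⊕1⊕0⊕0 = 0
s2: b2⊕b3⊕b6⊕b7 = 0⊕1⊕1⊕0 = 0
s4: b4⊕b5⊕b6⊕b7 = 0⊕0⊕1⊕0 = 1
Syndrome (s4...s1) = 100 → position 4.

4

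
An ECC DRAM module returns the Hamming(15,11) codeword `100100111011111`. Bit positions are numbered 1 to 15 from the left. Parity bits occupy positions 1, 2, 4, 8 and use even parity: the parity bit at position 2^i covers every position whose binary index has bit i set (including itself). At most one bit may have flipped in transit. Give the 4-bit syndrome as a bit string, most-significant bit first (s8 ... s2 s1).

s1: b1⊕b3⊕b5⊕b7⊕b9⊕b11⊕b13⊕b15 = 1⊕0⊕0⊕1⊕1⊕1⊕1⊕1 = 0
s2: b2⊕b3⊕b6⊕b7⊕b10⊕b11⊕b14⊕b15 = 0⊕0⊕0⊕1⊕0⊕1⊕1⊕1 = 0
s4: b4⊕b5⊕b6⊕b7⊕b12⊕b13⊕b14⊕b15 = 1⊕0⊕0⊕1⊕1⊕1⊕1⊕1 = 0
s8: b8⊕b9⊕b10⊕b11⊕b12⊕b13⊕b14⊕b15 = 1⊕1⊕0⊕1⊕1⊕1⊕1⊕1 = 1
Syndrome (s8...s1) = 1000 → position 8.

1000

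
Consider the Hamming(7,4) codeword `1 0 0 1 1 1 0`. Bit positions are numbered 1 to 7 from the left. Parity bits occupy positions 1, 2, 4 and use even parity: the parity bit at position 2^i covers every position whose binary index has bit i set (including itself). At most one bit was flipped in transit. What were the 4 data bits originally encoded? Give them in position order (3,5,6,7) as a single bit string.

s1: b1⊕b3⊕b5⊕b7 = 1⊕0⊕1⊕0 = 0
s2: b2⊕b3⊕b6⊕b7 = 0⊕0⊕1⊕0 = 1
s4: b4⊕b5⊕b6⊕b7 = 1⊕1⊕1⊕0 = 1
Syndrome (s4...s1) = 110 → position 6.
Flip bit 6: corrected codeword = 1001100
Data bits at positions 3,5,6,7: 0100

0100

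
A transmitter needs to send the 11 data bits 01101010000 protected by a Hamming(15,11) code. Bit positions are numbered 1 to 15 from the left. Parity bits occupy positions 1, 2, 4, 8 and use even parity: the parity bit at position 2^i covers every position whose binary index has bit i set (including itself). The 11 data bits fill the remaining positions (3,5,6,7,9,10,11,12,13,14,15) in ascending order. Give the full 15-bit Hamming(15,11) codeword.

100011001010000

Place data bits at non-power-of-two positions: b3=0, b5=1, b6=1, b7=0, b9=1, b10=0, b11=1, b12=0, b13=0, b14=0, b15=0.
p1 = XOR of data positions {3,5,7,9,11,13,15} = 0⊕1⊕0⊕1⊕1⊕0⊕0 = 1
p2 = XOR of data positions {3,6,7,10,11,14,15} = 0⊕1⊕0⊕0⊕1⊕0⊕0 = 0
p4 = XOR of data positions {5,6,7,12,13,14,15} = 1⊕1⊕0⊕0⊕0⊕0⊕0 = 0
p8 = XOR of data positions {9,10,11,12,13,14,15} = 1⊕0⊕1⊕0⊕0⊕0⊕0 = 0
Codeword b1..b15 = 100011001010000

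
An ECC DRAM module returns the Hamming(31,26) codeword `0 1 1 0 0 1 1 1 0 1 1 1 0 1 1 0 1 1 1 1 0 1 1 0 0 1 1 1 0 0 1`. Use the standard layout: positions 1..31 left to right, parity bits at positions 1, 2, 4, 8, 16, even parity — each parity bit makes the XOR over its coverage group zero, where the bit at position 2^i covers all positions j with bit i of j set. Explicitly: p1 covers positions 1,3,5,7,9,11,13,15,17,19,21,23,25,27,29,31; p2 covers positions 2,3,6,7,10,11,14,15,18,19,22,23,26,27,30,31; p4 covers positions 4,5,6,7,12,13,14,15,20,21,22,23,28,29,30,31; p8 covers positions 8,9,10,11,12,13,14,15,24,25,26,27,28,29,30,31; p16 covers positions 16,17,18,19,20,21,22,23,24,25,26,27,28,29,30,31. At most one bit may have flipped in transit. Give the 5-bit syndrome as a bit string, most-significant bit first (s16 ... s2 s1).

s1: b1⊕b3⊕b5⊕b7⊕b9⊕b11⊕b13⊕b15⊕b17⊕b19⊕b21⊕b23⊕b25⊕b27⊕b29⊕b31 = 0⊕1⊕0⊕1⊕0⊕1⊕0⊕1⊕1⊕1⊕0⊕1⊕0⊕1⊕0⊕1 = 1
s2: b2⊕b3⊕b6⊕b7⊕b10⊕b11⊕b14⊕b15⊕b18⊕b19⊕b22⊕b23⊕b26⊕b27⊕b30⊕b31 = 1⊕1⊕1⊕1⊕1⊕1⊕1⊕1⊕1⊕1⊕1⊕1⊕1⊕1⊕0⊕1 = 1
s4: b4⊕b5⊕b6⊕b7⊕b12⊕b13⊕b14⊕b15⊕b20⊕b21⊕b22⊕b23⊕b28⊕b29⊕b30⊕b31 = 0⊕0⊕1⊕1⊕1⊕0⊕1⊕1⊕1⊕0⊕1⊕1⊕1⊕0⊕0⊕1 = 0
s8: b8⊕b9⊕b10⊕b11⊕b12⊕b13⊕b14⊕b15⊕b24⊕b25⊕b26⊕b27⊕b28⊕b29⊕b30⊕b31 = 1⊕0⊕1⊕1⊕1⊕0⊕1⊕1⊕0⊕0⊕1⊕1⊕1⊕0⊕0⊕1 = 0
s16: b16⊕b17⊕b18⊕b19⊕b20⊕b21⊕b22⊕b23⊕b24⊕b25⊕b26⊕b27⊕b28⊕b29⊕b30⊕b31 = 0⊕1⊕1⊕1⊕1⊕0⊕1⊕1⊕0⊕0⊕1⊕1⊕1⊕0⊕0⊕1 = 0
Syndrome (s16...s1) = 00011 → position 3.

00011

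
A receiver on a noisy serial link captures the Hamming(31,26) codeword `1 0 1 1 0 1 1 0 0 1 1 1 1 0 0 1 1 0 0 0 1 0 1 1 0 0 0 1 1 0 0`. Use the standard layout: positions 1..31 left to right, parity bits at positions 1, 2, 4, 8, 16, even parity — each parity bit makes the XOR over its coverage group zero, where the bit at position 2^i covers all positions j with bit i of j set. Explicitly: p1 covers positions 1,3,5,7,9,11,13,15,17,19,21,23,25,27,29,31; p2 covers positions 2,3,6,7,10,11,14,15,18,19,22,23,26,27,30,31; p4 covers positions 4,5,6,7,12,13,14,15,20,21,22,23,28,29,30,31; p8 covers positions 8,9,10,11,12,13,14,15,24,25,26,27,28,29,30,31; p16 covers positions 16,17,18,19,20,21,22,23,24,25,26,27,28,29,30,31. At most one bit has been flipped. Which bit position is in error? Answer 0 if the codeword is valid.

s1: b1⊕b3⊕b5⊕b7⊕b9⊕b11⊕b13⊕b15⊕b17⊕b19⊕b21⊕b23⊕b25⊕b27⊕b29⊕b31 = 1⊕1⊕0⊕1⊕0⊕1⊕1⊕0⊕1⊕0⊕1⊕1⊕0⊕0⊕1⊕0 = 1
s2: b2⊕b3⊕b6⊕b7⊕b10⊕b11⊕b14⊕b15⊕b18⊕b19⊕b22⊕b23⊕b26⊕b27⊕b30⊕b31 = 0⊕1⊕1⊕1⊕1⊕1⊕0⊕0⊕0⊕0⊕0⊕1⊕0⊕0⊕0⊕0 = 0
s4: b4⊕b5⊕b6⊕b7⊕b12⊕b13⊕b14⊕b15⊕b20⊕b21⊕b22⊕b23⊕b28⊕b29⊕b30⊕b31 = 1⊕0⊕1⊕1⊕1⊕1⊕0⊕0⊕0⊕1⊕0⊕1⊕1⊕1⊕0⊕0 = 1
s8: b8⊕b9⊕b10⊕b11⊕b12⊕b13⊕b14⊕b15⊕b24⊕b25⊕b26⊕b27⊕b28⊕b29⊕b30⊕b31 = 0⊕0⊕1⊕1⊕1⊕1⊕0⊕0⊕1⊕0⊕0⊕0⊕1⊕1⊕0⊕0 = 1
s16: b16⊕b17⊕b18⊕b19⊕b20⊕b21⊕b22⊕b23⊕b24⊕b25⊕b26⊕b27⊕b28⊕b29⊕b30⊕b31 = 1⊕1⊕0⊕0⊕0⊕1⊕0⊕1⊕1⊕0⊕0⊕0⊕1⊕1⊕0⊕0 = 1
Syndrome (s16...s1) = 11101 → position 29.

29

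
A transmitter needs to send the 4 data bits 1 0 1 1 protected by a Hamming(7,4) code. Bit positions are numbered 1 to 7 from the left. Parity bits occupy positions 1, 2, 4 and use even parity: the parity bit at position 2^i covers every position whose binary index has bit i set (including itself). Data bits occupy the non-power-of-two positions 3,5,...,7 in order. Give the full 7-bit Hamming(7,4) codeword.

Place data bits at non-power-of-two positions: b3=1, b5=0, b6=1, b7=1.
p1 = XOR of data positions {3,5,7} = 1⊕0⊕1 = 0
p2 = XOR of data positions {3,6,7} = 1⊕1⊕1 = 1
p4 = XOR of data positions {5,6,7} = 0⊕1⊕1 = 0
Codeword b1..b7 = 0110011

0110011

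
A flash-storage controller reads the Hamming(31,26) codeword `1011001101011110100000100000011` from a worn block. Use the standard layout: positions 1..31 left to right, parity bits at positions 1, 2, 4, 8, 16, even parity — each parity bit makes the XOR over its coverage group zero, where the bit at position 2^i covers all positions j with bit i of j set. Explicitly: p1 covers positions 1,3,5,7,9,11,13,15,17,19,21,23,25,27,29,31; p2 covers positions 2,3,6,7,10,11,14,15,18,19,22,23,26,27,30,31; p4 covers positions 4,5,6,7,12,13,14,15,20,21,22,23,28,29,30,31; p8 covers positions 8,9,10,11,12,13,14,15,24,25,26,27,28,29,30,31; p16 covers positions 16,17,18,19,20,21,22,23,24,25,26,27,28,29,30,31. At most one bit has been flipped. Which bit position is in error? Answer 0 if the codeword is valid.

4

s1: b1⊕b3⊕b5⊕b7⊕b9⊕b11⊕b13⊕b15⊕b17⊕b19⊕b21⊕b23⊕b25⊕b27⊕b29⊕b31 = 1⊕1⊕0⊕1⊕0⊕0⊕1⊕1⊕1⊕0⊕0⊕1⊕0⊕0⊕0⊕1 = 0
s2: b2⊕b3⊕b6⊕b7⊕b10⊕b11⊕b14⊕b15⊕b18⊕b19⊕b22⊕b23⊕b26⊕b27⊕b30⊕b31 = 0⊕1⊕0⊕1⊕1⊕0⊕1⊕1⊕0⊕0⊕0⊕1⊕0⊕0⊕1⊕1 = 0
s4: b4⊕b5⊕b6⊕b7⊕b12⊕b13⊕b14⊕b15⊕b20⊕b21⊕b22⊕b23⊕b28⊕b29⊕b30⊕b31 = 1⊕0⊕0⊕1⊕1⊕1⊕1⊕1⊕0⊕0⊕0⊕1⊕0⊕0⊕1⊕1 = 1
s8: b8⊕b9⊕b10⊕b11⊕b12⊕b13⊕b14⊕b15⊕b24⊕b25⊕b26⊕b27⊕b28⊕b29⊕b30⊕b31 = 1⊕0⊕1⊕0⊕1⊕1⊕1⊕1⊕0⊕0⊕0⊕0⊕0⊕0⊕1⊕1 = 0
s16: b16⊕b17⊕b18⊕b19⊕b20⊕b21⊕b22⊕b23⊕b24⊕b25⊕b26⊕b27⊕b28⊕b29⊕b30⊕b31 = 0⊕1⊕0⊕0⊕0⊕0⊕0⊕1⊕0⊕0⊕0⊕0⊕0⊕0⊕1⊕1 = 0
Syndrome (s16...s1) = 00100 → position 4.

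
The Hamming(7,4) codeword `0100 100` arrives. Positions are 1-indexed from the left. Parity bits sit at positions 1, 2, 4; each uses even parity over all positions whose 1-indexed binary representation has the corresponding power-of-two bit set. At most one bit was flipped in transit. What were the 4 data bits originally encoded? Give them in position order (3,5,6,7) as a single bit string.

s1: b1⊕b3⊕b5⊕b7 = 0⊕0⊕1⊕0 = 1
s2: b2⊕b3⊕b6⊕b7 = 1⊕0⊕0⊕0 = 1
s4: b4⊕b5⊕b6⊕b7 = 0⊕1⊕0⊕0 = 1
Syndrome (s4...s1) = 111 → position 7.
Flip bit 7: corrected codeword = 0100101
Data bits at positions 3,5,6,7: 0101

0101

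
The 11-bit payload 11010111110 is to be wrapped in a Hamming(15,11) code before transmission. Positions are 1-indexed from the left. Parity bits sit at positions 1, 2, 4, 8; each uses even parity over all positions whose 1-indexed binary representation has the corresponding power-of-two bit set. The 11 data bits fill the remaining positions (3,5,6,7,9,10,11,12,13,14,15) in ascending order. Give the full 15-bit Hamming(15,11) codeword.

Place data bits at non-power-of-two positions: b3=1, b5=1, b6=0, b7=1, b9=0, b10=1, b11=1, b12=1, b13=1, b14=1, b15=0.
p1 = XOR of data positions {3,5,7,9,11,13,15} = 1⊕1⊕1⊕0⊕1⊕1⊕0 = 1
p2 = XOR of data positions {3,6,7,10,11,14,15} = 1⊕0⊕1⊕1⊕1⊕1⊕0 = 1
p4 = XOR of data positions {5,6,7,12,13,14,15} = 1⊕0⊕1⊕1⊕1⊕1⊕0 = 1
p8 = XOR of data positions {9,10,11,12,13,14,15} = 0⊕1⊕1⊕1⊕1⊕1⊕0 = 1
Codeword b1..b15 = 111110110111110

111110110111110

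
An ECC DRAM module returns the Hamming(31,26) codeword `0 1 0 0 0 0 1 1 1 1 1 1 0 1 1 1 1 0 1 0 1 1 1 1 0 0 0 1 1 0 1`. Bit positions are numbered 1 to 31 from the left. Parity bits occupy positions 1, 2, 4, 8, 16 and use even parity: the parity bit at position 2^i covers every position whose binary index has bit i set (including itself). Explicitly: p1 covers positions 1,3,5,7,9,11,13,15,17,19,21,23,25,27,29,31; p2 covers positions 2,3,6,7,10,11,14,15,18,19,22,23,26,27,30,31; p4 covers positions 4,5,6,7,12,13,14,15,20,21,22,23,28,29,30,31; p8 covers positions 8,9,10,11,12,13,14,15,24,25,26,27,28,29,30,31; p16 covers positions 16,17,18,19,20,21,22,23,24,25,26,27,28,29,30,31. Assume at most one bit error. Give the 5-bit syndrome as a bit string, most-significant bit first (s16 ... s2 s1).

01000

s1: b1⊕b3⊕b5⊕b7⊕b9⊕b11⊕b13⊕b15⊕b17⊕b19⊕b21⊕b23⊕b25⊕b27⊕b29⊕b31 = 0⊕0⊕0⊕1⊕1⊕1⊕0⊕1⊕1⊕1⊕1⊕1⊕0⊕0⊕1⊕1 = 0
s2: b2⊕b3⊕b6⊕b7⊕b10⊕b11⊕b14⊕b15⊕b18⊕b19⊕b22⊕b23⊕b26⊕b27⊕b30⊕b31 = 1⊕0⊕0⊕1⊕1⊕1⊕1⊕1⊕0⊕1⊕1⊕1⊕0⊕0⊕0⊕1 = 0
s4: b4⊕b5⊕b6⊕b7⊕b12⊕b13⊕b14⊕b15⊕b20⊕b21⊕b22⊕b23⊕b28⊕b29⊕b30⊕b31 = 0⊕0⊕0⊕1⊕1⊕0⊕1⊕1⊕0⊕1⊕1⊕1⊕1⊕1⊕0⊕1 = 0
s8: b8⊕b9⊕b10⊕b11⊕b12⊕b13⊕b14⊕b15⊕b24⊕b25⊕b26⊕b27⊕b28⊕b29⊕b30⊕b31 = 1⊕1⊕1⊕1⊕1⊕0⊕1⊕1⊕1⊕0⊕0⊕0⊕1⊕1⊕0⊕1 = 1
s16: b16⊕b17⊕b18⊕b19⊕b20⊕b21⊕b22⊕b23⊕b24⊕b25⊕b26⊕b27⊕b28⊕b29⊕b30⊕b31 = 1⊕1⊕0⊕1⊕0⊕1⊕1⊕1⊕1⊕0⊕0⊕0⊕1⊕1⊕0⊕1 = 0
Syndrome (s16...s1) = 01000 → position 8.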